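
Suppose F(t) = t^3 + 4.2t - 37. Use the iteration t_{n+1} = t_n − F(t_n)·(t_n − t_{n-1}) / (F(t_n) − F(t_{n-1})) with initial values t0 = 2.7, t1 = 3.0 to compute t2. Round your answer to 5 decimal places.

2.90906

F(2.7) = -5.9770000, F(3.0) = 2.6000000
t2 = 3.0000000 − 2.6000000·(3.0000000 − 2.7000000) / (2.6000000 − (-5.9770000)) = 3.0000000 − (0.7800000)/(8.5770000) = 2.9090591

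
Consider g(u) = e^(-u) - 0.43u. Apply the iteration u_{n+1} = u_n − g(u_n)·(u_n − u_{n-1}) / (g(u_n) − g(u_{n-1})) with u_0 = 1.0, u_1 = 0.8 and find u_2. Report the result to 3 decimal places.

0.926

g(1.0) = -0.06212, g(0.8) = 0.10533
u_2 = 0.80000 − 0.10533·(0.80000 − 1.00000) / (0.10533 − (-0.06212)) = 0.80000 − (-0.02107)/(0.16745) = 0.92580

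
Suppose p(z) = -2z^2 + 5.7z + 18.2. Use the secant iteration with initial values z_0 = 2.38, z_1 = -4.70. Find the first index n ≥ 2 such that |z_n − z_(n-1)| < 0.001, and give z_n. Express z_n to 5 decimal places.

n = 8, z_n = -1.91126

p(2.38) = 20.4372000, p(-4.70) = -52.7700000
z_2 = -4.7000000 − (-52.7700000)·(-7.0800000)/(-73.2072000) = 0.4034816;  |Δ| = 5.1034816
p(0.4034816) = 20.1742504
z_3 = 0.4034816 − 20.1742504·(5.1034816)/(72.9442504) = -1.0079924;  |Δ| = 1.4114740
p(-1.0079924) = 10.4223458
z_4 = -1.0079924 − 10.4223458·(-1.4114740)/(-9.7519047) = -2.5165050;  |Δ| = 1.5085125
p(-2.5165050) = -8.8096728
z_5 = -2.5165050 − (-8.8096728)·(-1.5085125)/(-19.2320186) = -1.8254958;  |Δ| = 0.6910092
p(-1.8254958) = 1.1298047
z_6 = -1.8254958 − 1.1298047·(0.6910092)/(9.9394775) = -1.9040417;  |Δ| = 0.0785459
p(-1.9040417) = 0.0962130
z_7 = -1.9040417 − 0.0962130·(-0.0785459)/(-1.0335917) = -1.9113532;  |Δ| = 0.0073115
p(-1.9113532) = -0.0012555
z_8 = -1.9113532 − (-0.0012555)·(-0.0073115)/(-0.0974685) = -1.9112590;  |Δ| = 0.0000942
|z_8 − z_7| = 0.0000942 < 0.001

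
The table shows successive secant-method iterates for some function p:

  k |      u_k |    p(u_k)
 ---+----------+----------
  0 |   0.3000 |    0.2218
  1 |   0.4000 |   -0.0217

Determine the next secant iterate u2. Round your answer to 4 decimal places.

u2 = 0.4000 − (-0.0217)·(0.4000 − 0.3000) / (-0.0217 − 0.2218)
   = 0.4000 − (-0.002170)/(-0.243500) = 0.391088

0.3911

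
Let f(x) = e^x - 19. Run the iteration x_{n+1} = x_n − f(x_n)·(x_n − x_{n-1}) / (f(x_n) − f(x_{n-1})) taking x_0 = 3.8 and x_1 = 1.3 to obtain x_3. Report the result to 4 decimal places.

3.8262

f(3.8) = 25.701184, f(1.3) = -15.330703
x_2 = 1.300000 − (-15.330703)·(1.300000 − 3.800000) / (-15.330703 − 25.701184) = 1.300000 − (38.326758)/(-41.031888) = 2.234073
f(2.234073) = -9.662183
x_3 = 2.234073 − (-9.662183)·(2.234073 − 1.300000) / (-9.662183 − (-15.330703)) = 2.234073 − (-9.025179)/(5.668520) = 3.826230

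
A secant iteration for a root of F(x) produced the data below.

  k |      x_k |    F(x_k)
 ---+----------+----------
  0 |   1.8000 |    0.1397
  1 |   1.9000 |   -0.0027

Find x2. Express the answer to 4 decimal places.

x2 = 1.9000 − (-0.0027)·(1.9000 − 1.8000) / (-0.0027 − 0.1397)
   = 1.9000 − (-0.000270)/(-0.142400) = 1.898104

1.8981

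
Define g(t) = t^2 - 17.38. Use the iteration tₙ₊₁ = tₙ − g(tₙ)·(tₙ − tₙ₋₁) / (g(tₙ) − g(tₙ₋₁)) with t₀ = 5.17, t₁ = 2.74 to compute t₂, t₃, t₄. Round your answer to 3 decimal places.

g(5.17) = 9.34890, g(2.74) = -9.87240
t₂ = 2.74000 − (-9.87240)·(2.74000 − 5.17000) / (-9.87240 − 9.34890) = 2.74000 − (23.98993)/(-19.22130) = 3.98809
g(3.98809) = -1.47513
t₃ = 3.98809 − (-1.47513)·(3.98809 − 2.74000) / (-1.47513 − (-9.87240)) = 3.98809 − (-1.84110)/(8.39727) = 4.20734
g(4.20734) = 0.32171
t₄ = 4.20734 − 0.32171·(4.20734 − 3.98809) / (0.32171 − (-1.47513)) = 4.20734 − (0.07054)/(1.79684) = 4.16809

3.988, 4.207, 4.168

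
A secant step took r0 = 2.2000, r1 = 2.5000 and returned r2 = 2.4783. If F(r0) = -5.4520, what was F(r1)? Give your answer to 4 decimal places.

0.4251

The secant line through (2.2000, -5.4520) and (2.5000, F(r1)) crosses zero at r2 = 2.4783.
So (2.2000, -5.4520), (2.5000, F(r1)), (2.4783, 0) are collinear:
F(r1) = -5.4520 · (2.5000 − 2.4783) / (2.2000 − 2.4783) = -5.4520 · (0.021700)/(-0.278300) = 0.425111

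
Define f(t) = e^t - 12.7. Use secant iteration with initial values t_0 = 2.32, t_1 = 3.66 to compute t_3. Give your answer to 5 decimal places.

2.49368

f(2.32) = -2.5243257, f(3.66) = 26.1613429
t_2 = 3.6600000 − 26.1613429·(3.6600000 − 2.3200000) / (26.1613429 − (-2.5243257)) = 3.6600000 − (35.0561994)/(28.6856686) = 2.4379194
f(2.4379194) = -1.2508054
t_3 = 2.4379194 − (-1.2508054)·(2.4379194 − 3.6600000) / (-1.2508054 − 26.1613429) = 2.4379194 − (1.5285850)/(-27.4121483) = 2.4936824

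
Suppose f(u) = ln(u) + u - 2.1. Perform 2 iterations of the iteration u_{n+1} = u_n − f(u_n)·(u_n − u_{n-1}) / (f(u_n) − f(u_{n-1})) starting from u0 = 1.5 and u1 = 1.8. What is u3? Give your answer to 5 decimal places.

1.61845

f(1.5) = -0.1945349, f(1.8) = 0.2877867
u2 = 1.8000000 − 0.2877867·(1.8000000 − 1.5000000) / (0.2877867 − (-0.1945349)) = 1.8000000 − (0.0863360)/(0.4823216) = 1.6209991
f(1.6209991) = 0.0040418
u3 = 1.6209991 − 0.0040418·(1.6209991 − 1.8000000) / (0.0040418 − 0.2877867) = 1.6209991 − (-0.0007235)/(-0.2837449) = 1.6184493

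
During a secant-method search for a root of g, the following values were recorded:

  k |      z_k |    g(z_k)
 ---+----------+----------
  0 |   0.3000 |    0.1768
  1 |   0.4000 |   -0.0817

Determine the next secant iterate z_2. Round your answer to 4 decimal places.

0.3684

z_2 = 0.4000 − (-0.0817)·(0.4000 − 0.3000) / (-0.0817 − 0.1768)
   = 0.4000 − (-0.008170)/(-0.258500) = 0.368395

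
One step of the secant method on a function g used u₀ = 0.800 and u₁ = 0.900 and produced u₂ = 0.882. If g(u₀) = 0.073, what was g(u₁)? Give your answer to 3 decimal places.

The secant line through (0.800, 0.073) and (0.900, g(u₁)) crosses zero at u₂ = 0.882.
So (0.800, 0.073), (0.900, g(u₁)), (0.882, 0) are collinear:
g(u₁) = 0.073 · (0.900 − 0.882) / (0.800 − 0.882) = 0.073 · (0.01800)/(-0.08200) = -0.01602

-0.016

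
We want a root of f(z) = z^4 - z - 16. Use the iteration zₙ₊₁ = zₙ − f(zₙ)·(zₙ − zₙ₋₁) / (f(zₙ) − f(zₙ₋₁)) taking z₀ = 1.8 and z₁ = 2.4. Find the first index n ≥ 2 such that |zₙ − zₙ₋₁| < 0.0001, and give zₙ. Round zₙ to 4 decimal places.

f(1.8) = -7.302400, f(2.4) = 14.777600
z₂ = 2.400000 − 14.777600·(0.600000)/(22.080000) = 1.998435;  |Δ| = 0.401565
f(1.998435) = -2.048463
z₃ = 1.998435 − (-2.048463)·(-0.401565)/(-16.826063) = 2.047323;  |Δ| = 0.048888
f(2.047323) = -0.478396
z₄ = 2.047323 − (-0.478396)·(0.048888)/(1.570067) = 2.062219;  |Δ| = 0.014896
f(2.062219) = 0.023632
z₅ = 2.062219 − 0.023632·(0.014896)/(0.502029) = 2.061518;  |Δ| = 0.000701
f(2.061518) = -0.000253
z₆ = 2.061518 − (-0.000253)·(-0.000701)/(-0.023885) = 2.061525;  |Δ| = 0.000007
|z₆ − z₅| = 0.000007 < 0.0001

n = 6, zₙ = 2.0615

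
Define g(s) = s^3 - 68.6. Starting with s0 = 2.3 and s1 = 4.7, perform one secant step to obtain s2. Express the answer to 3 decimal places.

g(2.3) = -56.43300, g(4.7) = 35.22300
s2 = 4.70000 − 35.22300·(4.70000 − 2.30000) / (35.22300 − (-56.43300)) = 4.70000 − (84.53520)/(91.65600) = 3.77769

3.778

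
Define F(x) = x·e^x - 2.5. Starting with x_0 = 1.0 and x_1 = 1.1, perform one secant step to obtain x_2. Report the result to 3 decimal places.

0.963

F(1.0) = 0.21828, F(1.1) = 0.80458
x_2 = 1.10000 − 0.80458·(1.10000 − 1.00000) / (0.80458 − 0.21828) = 1.10000 − (0.08046)/(0.58630) = 0.96277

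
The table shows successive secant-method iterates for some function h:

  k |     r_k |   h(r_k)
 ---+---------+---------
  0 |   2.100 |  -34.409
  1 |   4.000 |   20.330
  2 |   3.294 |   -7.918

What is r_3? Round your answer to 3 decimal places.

r_3 = 3.294 − (-7.918)·(3.294 − 4.000) / (-7.918 − 20.330)
   = 3.294 − (5.59011)/(-28.24800) = 3.49189

3.492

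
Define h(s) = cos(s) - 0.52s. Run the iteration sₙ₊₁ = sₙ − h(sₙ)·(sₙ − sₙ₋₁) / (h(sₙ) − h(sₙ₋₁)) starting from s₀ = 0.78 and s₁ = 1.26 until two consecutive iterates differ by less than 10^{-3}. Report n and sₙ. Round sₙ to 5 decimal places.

n = 4, sₙ = 1.01487

h(0.78) = 0.3053135, h(1.26) = -0.3493831
s₂ = 1.2600000 − (-0.3493831)·(0.4800000)/(-0.6546966) = 1.0038449;  |Δ| = 0.2561551
h(1.0038449) = 0.0150636
s₃ = 1.0038449 − 0.0150636·(-0.2561551)/(0.3644467) = 1.0144325;  |Δ| = 0.0105876
h(1.0144325) = 0.0005970
s₄ = 1.0144325 − 0.0005970·(0.0105876)/(-0.0144666) = 1.0148694;  |Δ| = 0.0004369
|s₄ − s₃| = 0.0004369 < 10^{-3}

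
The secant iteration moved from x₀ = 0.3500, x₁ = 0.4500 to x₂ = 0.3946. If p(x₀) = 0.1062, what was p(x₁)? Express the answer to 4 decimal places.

-0.1319

The secant line through (0.3500, 0.1062) and (0.4500, p(x₁)) crosses zero at x₂ = 0.3946.
So (0.3500, 0.1062), (0.4500, p(x₁)), (0.3946, 0) are collinear:
p(x₁) = 0.1062 · (0.4500 − 0.3946) / (0.3500 − 0.3946) = 0.1062 · (0.055400)/(-0.044600) = -0.131917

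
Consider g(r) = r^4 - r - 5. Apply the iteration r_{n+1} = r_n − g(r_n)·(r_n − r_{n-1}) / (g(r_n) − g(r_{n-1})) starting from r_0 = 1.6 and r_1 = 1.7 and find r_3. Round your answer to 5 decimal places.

g(1.6) = -0.0464000, g(1.7) = 1.6521000
r_2 = 1.7000000 − 1.6521000·(1.7000000 − 1.6000000) / (1.6521000 − (-0.0464000)) = 1.7000000 − (0.1652100)/(1.6985000) = 1.6027318
g(1.6027318) = -0.0042589
r_3 = 1.6027318 − (-0.0042589)·(1.6027318 − 1.7000000) / (-0.0042589 − 1.6521000) = 1.6027318 − (0.0004143)/(-1.6563589) = 1.6029819

1.60298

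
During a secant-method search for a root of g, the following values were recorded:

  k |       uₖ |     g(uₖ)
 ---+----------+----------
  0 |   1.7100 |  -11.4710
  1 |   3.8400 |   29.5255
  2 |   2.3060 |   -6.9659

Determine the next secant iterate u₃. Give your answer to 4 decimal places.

2.5988

u₃ = 2.3060 − (-6.9659)·(2.3060 − 3.8400) / (-6.9659 − 29.5255)
   = 2.3060 − (10.685691)/(-36.491400) = 2.598828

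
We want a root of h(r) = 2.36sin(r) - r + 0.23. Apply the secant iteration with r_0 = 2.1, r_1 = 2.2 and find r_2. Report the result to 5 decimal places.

h(2.1) = 0.1671741, h(2.2) = -0.0619485
r_2 = 2.2000000 − (-0.0619485)·(2.2000000 − 2.1000000) / (-0.0619485 − 0.1671741) = 2.2000000 − (-0.0061948)/(-0.2291226) = 2.1729627

2.17296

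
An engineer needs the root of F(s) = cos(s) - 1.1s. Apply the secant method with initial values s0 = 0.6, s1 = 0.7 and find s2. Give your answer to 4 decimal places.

F(0.6) = 0.165336, F(0.7) = -0.005158
s2 = 0.700000 − (-0.005158)·(0.700000 − 0.600000) / (-0.005158 − 0.165336) = 0.700000 − (-0.000516)/(-0.170493) = 0.696975

0.6970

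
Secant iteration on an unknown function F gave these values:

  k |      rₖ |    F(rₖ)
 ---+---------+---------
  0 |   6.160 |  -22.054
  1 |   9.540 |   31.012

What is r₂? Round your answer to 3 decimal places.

r₂ = 9.540 − 31.012·(9.540 − 6.160) / (31.012 − (-22.054))
   = 9.540 − (104.82056)/(53.06600) = 7.56471

7.565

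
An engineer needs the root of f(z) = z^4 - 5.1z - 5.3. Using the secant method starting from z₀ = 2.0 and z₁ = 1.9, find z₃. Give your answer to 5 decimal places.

1.98121

f(2.0) = 0.5000000, f(1.9) = -1.9579000
z₂ = 1.9000000 − (-1.9579000)·(1.9000000 − 2.0000000) / (-1.9579000 − 0.5000000) = 1.9000000 − (0.1957900)/(-2.4579000) = 1.9796574
f(1.9796574) = -0.0373506
z₃ = 1.9796574 − (-0.0373506)·(1.9796574 − 1.9000000) / (-0.0373506 − (-1.9579000)) = 1.9796574 − (-0.0029753)/(1.9205494) = 1.9812066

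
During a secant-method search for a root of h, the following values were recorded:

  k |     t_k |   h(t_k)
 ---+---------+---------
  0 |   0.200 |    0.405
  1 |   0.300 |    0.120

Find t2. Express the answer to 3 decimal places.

t2 = 0.300 − 0.120·(0.300 − 0.200) / (0.120 − 0.405)
   = 0.300 − (0.01200)/(-0.28500) = 0.34211

0.342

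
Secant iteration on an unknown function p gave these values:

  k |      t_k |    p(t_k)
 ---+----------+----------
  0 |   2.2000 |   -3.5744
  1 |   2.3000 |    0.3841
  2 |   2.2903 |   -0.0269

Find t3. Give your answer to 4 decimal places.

2.2909

t3 = 2.2903 − (-0.0269)·(2.2903 − 2.3000) / (-0.0269 − 0.3841)
   = 2.2903 − (0.000261)/(-0.411000) = 2.290935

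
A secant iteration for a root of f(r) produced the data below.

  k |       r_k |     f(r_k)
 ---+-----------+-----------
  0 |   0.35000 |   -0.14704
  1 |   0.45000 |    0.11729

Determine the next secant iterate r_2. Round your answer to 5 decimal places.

r_2 = 0.45000 − 0.11729·(0.45000 − 0.35000) / (0.11729 − (-0.14704))
   = 0.45000 − (0.0117290)/(0.2643300) = 0.4056274

0.40563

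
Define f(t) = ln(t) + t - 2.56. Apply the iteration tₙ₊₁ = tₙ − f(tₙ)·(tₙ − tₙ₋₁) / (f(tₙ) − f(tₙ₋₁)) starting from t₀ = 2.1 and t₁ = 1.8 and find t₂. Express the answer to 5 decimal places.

f(2.1) = 0.2819373, f(1.8) = -0.1722133
t₂ = 1.8000000 − (-0.1722133)·(1.8000000 − 2.1000000) / (-0.1722133 − 0.2819373) = 1.8000000 − (0.0516640)/(-0.4541507) = 1.9137596

1.91376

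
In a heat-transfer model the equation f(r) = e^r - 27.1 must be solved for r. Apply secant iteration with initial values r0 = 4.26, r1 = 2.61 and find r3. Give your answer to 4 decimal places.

f(4.26) = 43.709983, f(2.61) = -13.500949
r2 = 2.610000 − (-13.500949)·(2.610000 − 4.260000) / (-13.500949 − 43.709983) = 2.610000 − (22.276566)/(-57.210933) = 2.999376
f(2.999376) = -7.026992
r3 = 2.999376 − (-7.026992)·(2.999376 − 2.610000) / (-7.026992 − (-13.500949)) = 2.999376 − (-2.736142)/(6.473957) = 3.422014

3.4220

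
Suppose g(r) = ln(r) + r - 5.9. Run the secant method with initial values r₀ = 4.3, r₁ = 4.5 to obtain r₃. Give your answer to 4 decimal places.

g(4.3) = -0.141385, g(4.5) = 0.104077
r₂ = 4.500000 − 0.104077·(4.500000 − 4.300000) / (0.104077 − (-0.141385)) = 4.500000 − (0.020815)/(0.245462) = 4.415199
g(4.415199) = 0.000252
r₃ = 4.415199 − 0.000252·(4.415199 − 4.500000) / (0.000252 − 0.104077) = 4.415199 − (-0.000021)/(-0.103826) = 4.414993

4.4150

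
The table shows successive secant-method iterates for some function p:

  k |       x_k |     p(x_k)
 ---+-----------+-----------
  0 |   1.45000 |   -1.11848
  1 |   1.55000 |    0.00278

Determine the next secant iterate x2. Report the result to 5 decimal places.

x2 = 1.55000 − 0.00278·(1.55000 − 1.45000) / (0.00278 − (-1.11848))
   = 1.55000 − (0.0002780)/(1.1212600) = 1.5497521

1.54975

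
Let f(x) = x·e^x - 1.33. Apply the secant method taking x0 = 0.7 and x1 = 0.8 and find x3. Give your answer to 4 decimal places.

0.6765

f(0.7) = 0.079627, f(0.8) = 0.450433
x2 = 0.800000 − 0.450433·(0.800000 − 0.700000) / (0.450433 − 0.079627) = 0.800000 − (0.045043)/(0.370806) = 0.678526
f(0.678526) = 0.007355
x3 = 0.678526 − 0.007355·(0.678526 − 0.800000) / (0.007355 − 0.450433) = 0.678526 − (-0.000893)/(-0.443078) = 0.676510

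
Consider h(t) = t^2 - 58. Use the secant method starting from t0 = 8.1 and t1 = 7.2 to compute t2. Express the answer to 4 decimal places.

h(8.1) = 7.610000, h(7.2) = -6.160000
t2 = 7.200000 − (-6.160000)·(7.200000 − 8.100000) / (-6.160000 − 7.610000) = 7.200000 − (5.544000)/(-13.770000) = 7.602614

7.6026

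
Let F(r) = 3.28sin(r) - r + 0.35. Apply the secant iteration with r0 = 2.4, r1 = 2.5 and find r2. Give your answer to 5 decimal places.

F(2.4) = 0.1655192, F(2.5) = -0.1870114
r2 = 2.5000000 − (-0.1870114)·(2.5000000 − 2.4000000) / (-0.1870114 − 0.1655192) = 2.5000000 − (-0.0187011)/(-0.3525306) = 2.4469517

2.44695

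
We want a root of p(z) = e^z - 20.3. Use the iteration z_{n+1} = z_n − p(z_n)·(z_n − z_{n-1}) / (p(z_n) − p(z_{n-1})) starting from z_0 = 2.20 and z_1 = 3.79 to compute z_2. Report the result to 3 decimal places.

2.709

p(2.20) = -11.27499, p(3.79) = 23.95640
z_2 = 3.79000 − 23.95640·(3.79000 − 2.20000) / (23.95640 − (-11.27499)) = 3.79000 − (38.09068)/(35.23139) = 2.70884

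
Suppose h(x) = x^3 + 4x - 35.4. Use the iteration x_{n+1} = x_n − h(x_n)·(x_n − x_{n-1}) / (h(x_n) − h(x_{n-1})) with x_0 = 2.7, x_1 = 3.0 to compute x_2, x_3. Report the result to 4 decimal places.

h(2.7) = -4.917000, h(3.0) = 3.600000
x_2 = 3.000000 − 3.600000·(3.000000 − 2.700000) / (3.600000 − (-4.917000)) = 3.000000 − (1.080000)/(8.517000) = 2.873195
h(2.873195) = -0.188285
x_3 = 2.873195 − (-0.188285)·(2.873195 − 3.000000) / (-0.188285 − 3.600000) = 2.873195 − (0.023875)/(-3.788285) = 2.879497

2.8732, 2.8795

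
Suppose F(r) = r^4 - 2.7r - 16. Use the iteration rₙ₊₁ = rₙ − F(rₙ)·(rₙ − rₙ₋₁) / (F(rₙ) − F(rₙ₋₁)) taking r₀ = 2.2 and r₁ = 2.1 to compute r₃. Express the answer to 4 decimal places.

F(2.2) = 1.485600, F(2.1) = -2.221900
r₂ = 2.100000 − (-2.221900)·(2.100000 − 2.200000) / (-2.221900 − 1.485600) = 2.100000 − (0.222190)/(-3.707500) = 2.159930
F(2.159930) = -0.066814
r₃ = 2.159930 − (-0.066814)·(2.159930 − 2.100000) / (-0.066814 − (-2.221900)) = 2.159930 − (-0.004004)/(2.155086) = 2.161788

2.1618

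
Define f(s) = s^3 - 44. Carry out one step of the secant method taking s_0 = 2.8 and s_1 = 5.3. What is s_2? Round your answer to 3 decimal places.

f(2.8) = -22.04800, f(5.3) = 104.87700
s_2 = 5.30000 − 104.87700·(5.30000 − 2.80000) / (104.87700 − (-22.04800)) = 5.30000 − (262.19250)/(126.92500) = 3.23427

3.234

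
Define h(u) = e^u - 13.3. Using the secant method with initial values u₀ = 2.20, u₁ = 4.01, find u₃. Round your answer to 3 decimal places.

h(2.20) = -4.27499, h(4.01) = 41.84687
u₂ = 4.01000 − 41.84687·(4.01000 − 2.20000) / (41.84687 − (-4.27499)) = 4.01000 − (75.74284)/(46.12186) = 2.36777
h(2.36777) = -2.62647
u₃ = 2.36777 − (-2.62647)·(2.36777 − 4.01000) / (-2.62647 − 41.84687) = 2.36777 − (4.31327)/(-44.47334) = 2.46475

2.465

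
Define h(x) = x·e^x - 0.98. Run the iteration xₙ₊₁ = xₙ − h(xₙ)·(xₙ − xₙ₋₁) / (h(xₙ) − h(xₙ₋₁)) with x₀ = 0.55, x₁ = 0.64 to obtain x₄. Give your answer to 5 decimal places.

h(0.55) = -0.0267108, h(0.64) = 0.2337478
x₂ = 0.6400000 − 0.2337478·(0.6400000 − 0.5500000) / (0.2337478 − (-0.0267108)) = 0.6400000 − (0.0210373)/(0.2604586) = 0.5592298
h(0.5592298) = -0.0017256
x₃ = 0.5592298 − (-0.0017256)·(0.5592298 − 0.6400000) / (-0.0017256 − 0.2337478) = 0.5592298 − (0.0001394)/(-0.2354733) = 0.5598217
h(0.5598217) = -0.0001103
x₄ = 0.5598217 − (-0.0001103)·(0.5598217 − 0.5592298) / (-0.0001103 − (-0.0017256)) = 0.5598217 − (-0.0000001)/(0.0016152) = 0.5598621

0.55986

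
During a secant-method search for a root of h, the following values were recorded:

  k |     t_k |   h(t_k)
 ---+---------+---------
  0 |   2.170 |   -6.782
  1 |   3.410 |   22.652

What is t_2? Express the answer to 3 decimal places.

t_2 = 3.410 − 22.652·(3.410 − 2.170) / (22.652 − (-6.782))
   = 3.410 − (28.08848)/(29.43400) = 2.45571

2.456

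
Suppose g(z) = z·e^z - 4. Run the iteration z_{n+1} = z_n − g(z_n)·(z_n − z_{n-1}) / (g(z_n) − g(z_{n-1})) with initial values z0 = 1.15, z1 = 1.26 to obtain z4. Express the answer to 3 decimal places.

1.202

g(1.15) = -0.36808, g(1.26) = 0.44203
z2 = 1.26000 − 0.44203·(1.26000 − 1.15000) / (0.44203 − (-0.36808)) = 1.26000 − (0.04862)/(0.81011) = 1.19998
g(1.19998) = -0.01601
z3 = 1.19998 − (-0.01601)·(1.19998 − 1.26000) / (-0.01601 − 0.44203) = 1.19998 − (0.00096)/(-0.45804) = 1.20208
g(1.20208) = -0.00066
z4 = 1.20208 − (-0.00066)·(1.20208 − 1.19998) / (-0.00066 − (-0.01601)) = 1.20208 − (0.00000)/(0.01535) = 1.20217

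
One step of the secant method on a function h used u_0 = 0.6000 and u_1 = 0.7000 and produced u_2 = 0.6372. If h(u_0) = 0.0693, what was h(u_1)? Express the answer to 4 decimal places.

-0.1170

The secant line through (0.6000, 0.0693) and (0.7000, h(u_1)) crosses zero at u_2 = 0.6372.
So (0.6000, 0.0693), (0.7000, h(u_1)), (0.6372, 0) are collinear:
h(u_1) = 0.0693 · (0.7000 − 0.6372) / (0.6000 − 0.6372) = 0.0693 · (0.062800)/(-0.037200) = -0.116990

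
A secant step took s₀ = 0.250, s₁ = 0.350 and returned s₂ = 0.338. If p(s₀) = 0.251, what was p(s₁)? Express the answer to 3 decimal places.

-0.034

The secant line through (0.250, 0.251) and (0.350, p(s₁)) crosses zero at s₂ = 0.338.
So (0.250, 0.251), (0.350, p(s₁)), (0.338, 0) are collinear:
p(s₁) = 0.251 · (0.350 − 0.338) / (0.250 − 0.338) = 0.251 · (0.01200)/(-0.08800) = -0.03423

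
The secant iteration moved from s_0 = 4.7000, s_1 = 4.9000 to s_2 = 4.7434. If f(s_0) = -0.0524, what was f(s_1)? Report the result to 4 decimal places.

The secant line through (4.7000, -0.0524) and (4.9000, f(s_1)) crosses zero at s_2 = 4.7434.
So (4.7000, -0.0524), (4.9000, f(s_1)), (4.7434, 0) are collinear:
f(s_1) = -0.0524 · (4.9000 − 4.7434) / (4.7000 − 4.7434) = -0.0524 · (0.156600)/(-0.043400) = 0.189075

0.1891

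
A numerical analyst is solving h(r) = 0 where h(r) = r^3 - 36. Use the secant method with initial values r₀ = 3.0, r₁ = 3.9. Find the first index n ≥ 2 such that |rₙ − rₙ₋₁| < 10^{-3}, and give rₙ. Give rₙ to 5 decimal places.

h(3.0) = -9.0000000, h(3.9) = 23.3190000
r₂ = 3.9000000 − 23.3190000·(0.9000000)/(32.3190000) = 3.2506266;  |Δ| = 0.6493734
h(3.2506266) = -1.6520168
r₃ = 3.2506266 − (-1.6520168)·(-0.6493734)/(-24.9710168) = 3.2935874;  |Δ| = 0.0429608
h(3.2935874) = -0.2720926
r₄ = 3.2935874 − (-0.2720926)·(0.0429608)/(1.3799242) = 3.3020584;  |Δ| = 0.0084710
h(3.3020584) = 0.0042898
r₅ = 3.3020584 − 0.0042898·(0.0084710)/(0.2763824) = 3.3019269;  |Δ| = 0.0001315
|r₅ − r₄| = 0.0001315 < 10^{-3}

n = 5, rₙ = 3.30193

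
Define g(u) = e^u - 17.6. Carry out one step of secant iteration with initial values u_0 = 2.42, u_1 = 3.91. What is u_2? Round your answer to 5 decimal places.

2.66494

g(2.42) = -6.3541407, g(3.91) = 32.2989520
u_2 = 3.9100000 − 32.2989520·(3.9100000 − 2.4200000) / (32.2989520 − (-6.3541407)) = 3.9100000 − (48.1254384)/(38.6530927) = 2.6649395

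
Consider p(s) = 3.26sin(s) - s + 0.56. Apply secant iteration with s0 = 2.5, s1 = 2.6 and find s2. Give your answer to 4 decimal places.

2.5030

p(2.5) = 0.011019, p(2.6) = -0.359466
s2 = 2.600000 − (-0.359466)·(2.600000 − 2.500000) / (-0.359466 − 0.011019) = 2.600000 − (-0.035947)/(-0.370485) = 2.502974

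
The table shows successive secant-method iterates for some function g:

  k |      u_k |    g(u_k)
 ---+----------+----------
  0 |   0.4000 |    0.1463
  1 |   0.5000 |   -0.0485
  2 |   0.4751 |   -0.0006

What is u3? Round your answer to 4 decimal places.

u3 = 0.4751 − (-0.0006)·(0.4751 − 0.5000) / (-0.0006 − (-0.0485))
   = 0.4751 − (0.000015)/(0.047900) = 0.474788

0.4748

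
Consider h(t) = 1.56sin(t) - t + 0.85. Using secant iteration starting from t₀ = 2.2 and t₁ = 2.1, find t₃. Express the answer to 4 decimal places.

2.1530

h(2.2) = -0.088746, h(2.1) = 0.096607
t₂ = 2.100000 − 0.096607·(2.100000 − 2.200000) / (0.096607 − (-0.088746)) = 2.100000 − (-0.009661)/(0.185352) = 2.152121
h(2.152121) = 0.001628
t₃ = 2.152121 − 0.001628·(2.152121 − 2.100000) / (0.001628 − 0.096607) = 2.152121 − (0.000085)/(-0.094979) = 2.153014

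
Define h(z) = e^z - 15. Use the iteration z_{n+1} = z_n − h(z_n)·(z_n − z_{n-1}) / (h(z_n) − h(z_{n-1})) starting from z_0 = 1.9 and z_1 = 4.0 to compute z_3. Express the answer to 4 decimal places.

h(1.9) = -8.314106, h(4.0) = 39.598150
z_2 = 4.000000 − 39.598150·(4.000000 − 1.900000) / (39.598150 − (-8.314106)) = 4.000000 − (83.156115)/(47.912256) = 2.264408
h(2.264408) = -5.374573
z_3 = 2.264408 − (-5.374573)·(2.264408 − 4.000000) / (-5.374573 − 39.598150) = 2.264408 − (9.328064)/(-44.972723) = 2.471824

2.4718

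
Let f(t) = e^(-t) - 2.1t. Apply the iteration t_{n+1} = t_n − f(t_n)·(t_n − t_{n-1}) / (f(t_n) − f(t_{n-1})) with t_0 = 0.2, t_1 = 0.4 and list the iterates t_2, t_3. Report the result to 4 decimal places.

f(0.2) = 0.398731, f(0.4) = -0.169680
t_2 = 0.400000 − (-0.169680)·(0.400000 − 0.200000) / (-0.169680 − 0.398731) = 0.400000 − (-0.033936)/(-0.568411) = 0.340297
f(0.340297) = -0.003064
t_3 = 0.340297 − (-0.003064)·(0.340297 − 0.400000) / (-0.003064 − (-0.169680)) = 0.340297 − (0.000183)/(0.166616) = 0.339199

0.3403, 0.3392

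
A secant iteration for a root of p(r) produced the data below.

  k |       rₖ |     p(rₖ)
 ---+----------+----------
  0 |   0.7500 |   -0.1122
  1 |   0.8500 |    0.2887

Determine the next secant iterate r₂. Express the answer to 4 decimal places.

0.7780

r₂ = 0.8500 − 0.2887·(0.8500 − 0.7500) / (0.2887 − (-0.1122))
   = 0.8500 − (0.028870)/(0.400900) = 0.777987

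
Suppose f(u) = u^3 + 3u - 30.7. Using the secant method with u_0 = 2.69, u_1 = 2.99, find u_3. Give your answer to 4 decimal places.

f(2.69) = -3.164891, f(2.99) = 5.000899
u_2 = 2.990000 − 5.000899·(2.990000 − 2.690000) / (5.000899 − (-3.164891)) = 2.990000 − (1.500270)/(8.165790) = 2.806274
f(2.806274) = -0.181288
u_3 = 2.806274 − (-0.181288)·(2.806274 − 2.990000) / (-0.181288 − 5.000899) = 2.806274 − (0.033307)/(-5.182187) = 2.812701

2.8127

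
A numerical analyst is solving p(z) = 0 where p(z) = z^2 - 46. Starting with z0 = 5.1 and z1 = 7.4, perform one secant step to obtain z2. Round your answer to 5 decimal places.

6.69920

p(5.1) = -19.9900000, p(7.4) = 8.7600000
z2 = 7.4000000 − 8.7600000·(7.4000000 − 5.1000000) / (8.7600000 − (-19.9900000)) = 7.4000000 − (20.1480000)/(28.7500000) = 6.6992000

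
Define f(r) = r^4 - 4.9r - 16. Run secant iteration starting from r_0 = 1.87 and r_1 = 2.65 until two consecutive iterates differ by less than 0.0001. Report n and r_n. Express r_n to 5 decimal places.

n = 6, r_n = 2.28349

f(1.87) = -12.9346904, f(2.65) = 20.3305062
r_2 = 2.6500000 − 20.3305062·(0.7800000)/(33.2651966) = 2.1732917;  |Δ| = 0.4767083
f(2.1732917) = -4.3405407
r_3 = 2.1732917 − (-4.3405407)·(-0.4767083)/(-24.6710469) = 2.2571622;  |Δ| = 0.0838704
f(2.2571622) = -1.1033010
r_4 = 2.2571622 − (-1.1033010)·(0.0838704)/(3.2372397) = 2.2857465;  |Δ| = 0.0285843
f(2.2857465) = 0.0966744
r_5 = 2.2857465 − 0.0966744·(0.0285843)/(1.1999754) = 2.2834436;  |Δ| = 0.0023029
f(2.2834436) = -0.0018802
r_6 = 2.2834436 − (-0.0018802)·(-0.0023029)/(-0.0985546) = 2.2834876;  |Δ| = 0.0000439
|r_6 − r_5| = 0.0000439 < 0.0001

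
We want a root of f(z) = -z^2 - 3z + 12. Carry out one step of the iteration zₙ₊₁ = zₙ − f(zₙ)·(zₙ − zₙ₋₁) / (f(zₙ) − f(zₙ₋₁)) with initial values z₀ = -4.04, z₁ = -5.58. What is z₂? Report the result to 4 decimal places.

f(-4.04) = 7.798400, f(-5.58) = -2.396400
z₂ = -5.580000 − (-2.396400)·(-5.580000 − (-4.040000)) / (-2.396400 − 7.798400) = -5.580000 − (3.690456)/(-10.194800) = -5.218006

-5.2180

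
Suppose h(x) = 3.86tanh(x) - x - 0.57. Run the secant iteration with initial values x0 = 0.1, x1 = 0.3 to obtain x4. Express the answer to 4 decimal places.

0.2030

h(0.1) = -0.285282, h(0.3) = 0.254467
x2 = 0.300000 − 0.254467·(0.300000 − 0.100000) / (0.254467 − (-0.285282)) = 0.300000 − (0.050893)/(0.539748) = 0.205709
h(0.205709) = 0.007314
x3 = 0.205709 − 0.007314·(0.205709 − 0.300000) / (0.007314 − 0.254467) = 0.205709 − (-0.000690)/(-0.247152) = 0.202919
h(0.202919) = -0.000229
x4 = 0.202919 − (-0.000229)·(0.202919 − 0.205709) / (-0.000229 − 0.007314) = 0.202919 − (0.000001)/(-0.007543) = 0.203003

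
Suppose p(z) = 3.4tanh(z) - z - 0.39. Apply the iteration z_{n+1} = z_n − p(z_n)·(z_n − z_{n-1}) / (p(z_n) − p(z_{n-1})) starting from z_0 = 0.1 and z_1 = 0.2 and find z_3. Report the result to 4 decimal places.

0.1646

p(0.1) = -0.151129, p(0.2) = 0.081076
z_2 = 0.200000 − 0.081076·(0.200000 − 0.100000) / (0.081076 − (-0.151129)) = 0.200000 − (0.008108)/(0.232205) = 0.165084
p(0.165084) = 0.001158
z_3 = 0.165084 − 0.001158·(0.165084 − 0.200000) / (0.001158 − 0.081076) = 0.165084 − (-0.000040)/(-0.079918) = 0.164578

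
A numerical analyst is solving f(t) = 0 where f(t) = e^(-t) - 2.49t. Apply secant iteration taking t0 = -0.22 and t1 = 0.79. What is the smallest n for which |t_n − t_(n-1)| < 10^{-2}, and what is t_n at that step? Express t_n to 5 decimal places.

n = 4, t_n = 0.29809

f(-0.22) = 1.7938767, f(0.79) = -1.5132552
t2 = 0.7900000 − (-1.5132552)·(1.0100000)/(-3.3071319) = 0.3278510;  |Δ| = 0.4621490
f(0.3278510) = -0.0958786
t3 = 0.3278510 − (-0.0958786)·(-0.4621490)/(1.4173766) = 0.2965889;  |Δ| = 0.0312621
f(0.2965889) = 0.0048433
t4 = 0.2965889 − 0.0048433·(-0.0312621)/(0.1007219) = 0.2980921;  |Δ| = 0.0015033
|t4 − t3| = 0.0015033 < 10^{-2}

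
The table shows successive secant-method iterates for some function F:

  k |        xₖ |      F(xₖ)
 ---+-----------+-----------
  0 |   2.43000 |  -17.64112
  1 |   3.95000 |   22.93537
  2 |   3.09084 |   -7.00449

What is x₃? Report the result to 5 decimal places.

3.29184

x₃ = 3.09084 − (-7.00449)·(3.09084 − 3.95000) / (-7.00449 − 22.93537)
   = 3.09084 − (6.0179776)/(-29.9398600) = 3.2918422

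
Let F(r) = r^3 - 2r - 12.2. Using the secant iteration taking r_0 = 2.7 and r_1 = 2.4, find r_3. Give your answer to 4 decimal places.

F(2.7) = 2.083000, F(2.4) = -3.176000
r_2 = 2.400000 − (-3.176000)·(2.400000 − 2.700000) / (-3.176000 − 2.083000) = 2.400000 − (0.952800)/(-5.259000) = 2.581175
F(2.581175) = -0.165361
r_3 = 2.581175 − (-0.165361)·(2.581175 − 2.400000) / (-0.165361 − (-3.176000)) = 2.581175 − (-0.029959)/(3.010639) = 2.591126

2.5911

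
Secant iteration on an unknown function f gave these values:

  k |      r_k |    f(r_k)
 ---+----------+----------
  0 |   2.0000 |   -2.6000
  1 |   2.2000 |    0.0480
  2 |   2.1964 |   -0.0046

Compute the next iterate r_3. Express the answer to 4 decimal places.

2.1967

r_3 = 2.1964 − (-0.0046)·(2.1964 − 2.2000) / (-0.0046 − 0.0480)
   = 2.1964 − (0.000017)/(-0.052600) = 2.196715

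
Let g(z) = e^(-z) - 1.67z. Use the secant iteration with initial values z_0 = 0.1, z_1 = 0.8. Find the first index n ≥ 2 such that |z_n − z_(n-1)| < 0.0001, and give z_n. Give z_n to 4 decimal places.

g(0.1) = 0.737837, g(0.8) = -0.886671
z_2 = 0.800000 − (-0.886671)·(0.700000)/(-1.624508) = 0.417934;  |Δ| = 0.382066
g(0.417934) = -0.039544
z_3 = 0.417934 − (-0.039544)·(-0.382066)/(0.847127) = 0.400099;  |Δ| = 0.017835
g(0.400099) = 0.002088
z_4 = 0.400099 − 0.002088·(-0.017835)/(0.041632) = 0.400994;  |Δ| = 0.000895
g(0.400994) = -0.000005
z_5 = 0.400994 − (-0.000005)·(0.000895)/(-0.002093) = 0.400991;  |Δ| = 0.000002
|z_5 − z_4| = 0.000002 < 0.0001

n = 5, z_n = 0.4010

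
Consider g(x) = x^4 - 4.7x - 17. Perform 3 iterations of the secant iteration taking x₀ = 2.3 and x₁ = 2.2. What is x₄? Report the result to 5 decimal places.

g(2.3) = 0.1741000, g(2.2) = -3.9144000
x₂ = 2.2000000 − (-3.9144000)·(2.2000000 − 2.3000000) / (-3.9144000 − 0.1741000) = 2.2000000 − (0.3914400)/(-4.0885000) = 2.2957417
g(2.2957417) = -0.0125535
x₃ = 2.2957417 − (-0.0125535)·(2.2957417 − 2.2000000) / (-0.0125535 − (-3.9144000)) = 2.2957417 − (-0.0012019)/(3.9018465) = 2.2960497
g(2.2960497) = 0.0009099
x₄ = 2.2960497 − 0.0009099·(2.2960497 − 2.2957417) / (0.0009099 − (-0.0125535)) = 2.2960497 − (0.0000003)/(0.0134634) = 2.2960289

2.29603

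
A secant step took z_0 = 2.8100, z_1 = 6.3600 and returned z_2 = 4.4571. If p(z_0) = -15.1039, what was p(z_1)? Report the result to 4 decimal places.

17.4496

The secant line through (2.8100, -15.1039) and (6.3600, p(z_1)) crosses zero at z_2 = 4.4571.
So (2.8100, -15.1039), (6.3600, p(z_1)), (4.4571, 0) are collinear:
p(z_1) = -15.1039 · (6.3600 − 4.4571) / (2.8100 − 4.4571) = -15.1039 · (1.902900)/(-1.647100) = 17.449585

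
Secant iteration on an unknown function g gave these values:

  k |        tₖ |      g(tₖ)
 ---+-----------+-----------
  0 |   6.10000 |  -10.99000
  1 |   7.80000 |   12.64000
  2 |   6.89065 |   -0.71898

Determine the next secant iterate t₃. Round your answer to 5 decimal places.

6.93959

t₃ = 6.89065 − (-0.71898)·(6.89065 − 7.80000) / (-0.71898 − 12.64000)
   = 6.89065 − (0.6538045)/(-13.3589800) = 6.9395912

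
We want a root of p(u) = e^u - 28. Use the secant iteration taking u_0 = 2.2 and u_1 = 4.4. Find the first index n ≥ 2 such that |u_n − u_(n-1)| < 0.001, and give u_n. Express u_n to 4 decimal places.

p(2.2) = -18.974987, p(4.4) = 53.450869
u_2 = 4.400000 − 53.450869·(2.200000)/(72.425855) = 2.776382;  |Δ| = 1.623618
p(2.776382) = -11.939190
u_3 = 2.776382 − (-11.939190)·(-1.623618)/(-65.390059) = 3.072829;  |Δ| = 0.296447
p(3.072829) = -6.397067
u_4 = 3.072829 − (-6.397067)·(0.296447)/(5.542123) = 3.415007;  |Δ| = 0.342178
p(3.415007) = 2.417157
u_5 = 3.415007 − 2.417157·(0.342178)/(8.814224) = 3.321170;  |Δ| = 0.093837
p(3.321170) = -0.307263
u_6 = 3.321170 − (-0.307263)·(-0.093837)/(-2.724420) = 3.331753;  |Δ| = 0.010583
p(3.331753) = -0.012635
u_7 = 3.331753 − (-0.012635)·(0.010583)/(0.294629) = 3.332207;  |Δ| = 0.000454
|u_7 − u_6| = 0.000454 < 0.001

n = 7, u_n = 3.3322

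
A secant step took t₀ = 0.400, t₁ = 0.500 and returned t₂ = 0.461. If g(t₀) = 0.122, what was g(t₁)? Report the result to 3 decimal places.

The secant line through (0.400, 0.122) and (0.500, g(t₁)) crosses zero at t₂ = 0.461.
So (0.400, 0.122), (0.500, g(t₁)), (0.461, 0) are collinear:
g(t₁) = 0.122 · (0.500 − 0.461) / (0.400 − 0.461) = 0.122 · (0.03900)/(-0.06100) = -0.07800

-0.078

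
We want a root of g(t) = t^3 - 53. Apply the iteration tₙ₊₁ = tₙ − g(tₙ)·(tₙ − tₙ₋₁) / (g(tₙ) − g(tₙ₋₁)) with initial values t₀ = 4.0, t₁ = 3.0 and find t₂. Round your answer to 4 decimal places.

g(4.0) = 11.000000, g(3.0) = -26.000000
t₂ = 3.000000 − (-26.000000)·(3.000000 − 4.000000) / (-26.000000 − 11.000000) = 3.000000 − (26.000000)/(-37.000000) = 3.702703

3.7027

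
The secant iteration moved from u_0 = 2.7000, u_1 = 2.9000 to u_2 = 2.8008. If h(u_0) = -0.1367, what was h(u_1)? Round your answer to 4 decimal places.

The secant line through (2.7000, -0.1367) and (2.9000, h(u_1)) crosses zero at u_2 = 2.8008.
So (2.7000, -0.1367), (2.9000, h(u_1)), (2.8008, 0) are collinear:
h(u_1) = -0.1367 · (2.9000 − 2.8008) / (2.7000 − 2.8008) = -0.1367 · (0.099200)/(-0.100800) = 0.134530

0.1345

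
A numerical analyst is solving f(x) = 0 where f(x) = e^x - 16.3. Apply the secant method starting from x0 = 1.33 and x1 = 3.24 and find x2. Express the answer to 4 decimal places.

2.4292

f(1.33) = -12.518957, f(3.24) = 9.233722
x2 = 3.240000 − 9.233722·(3.240000 − 1.330000) / (9.233722 − (-12.518957)) = 3.240000 − (17.636409)/(21.752678) = 2.429230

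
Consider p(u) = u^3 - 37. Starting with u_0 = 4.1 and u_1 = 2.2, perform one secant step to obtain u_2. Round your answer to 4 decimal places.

3.0592

p(4.1) = 31.921000, p(2.2) = -26.352000
u_2 = 2.200000 − (-26.352000)·(2.200000 − 4.100000) / (-26.352000 − 31.921000) = 2.200000 − (50.068800)/(-58.273000) = 3.059211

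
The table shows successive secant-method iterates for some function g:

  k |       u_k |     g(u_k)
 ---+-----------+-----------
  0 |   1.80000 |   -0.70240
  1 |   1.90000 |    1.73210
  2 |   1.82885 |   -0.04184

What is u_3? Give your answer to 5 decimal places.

u_3 = 1.82885 − (-0.04184)·(1.82885 − 1.90000) / (-0.04184 − 1.73210)
   = 1.82885 − (0.0029769)/(-1.7739400) = 1.8305281

1.83053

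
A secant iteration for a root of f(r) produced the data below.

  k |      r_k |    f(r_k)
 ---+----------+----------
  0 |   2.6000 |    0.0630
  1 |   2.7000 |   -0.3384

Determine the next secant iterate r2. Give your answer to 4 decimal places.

2.6157

r2 = 2.7000 − (-0.3384)·(2.7000 − 2.6000) / (-0.3384 − 0.0630)
   = 2.7000 − (-0.033840)/(-0.401400) = 2.615695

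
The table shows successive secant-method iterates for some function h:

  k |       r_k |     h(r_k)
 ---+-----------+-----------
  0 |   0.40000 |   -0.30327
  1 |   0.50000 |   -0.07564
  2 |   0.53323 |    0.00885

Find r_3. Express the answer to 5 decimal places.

0.52975

r_3 = 0.53323 − 0.00885·(0.53323 − 0.50000) / (0.00885 − (-0.07564))
   = 0.53323 − (0.0002941)/(0.0844900) = 0.5297493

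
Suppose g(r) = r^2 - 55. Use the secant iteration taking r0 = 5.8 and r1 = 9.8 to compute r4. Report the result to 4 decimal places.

g(5.8) = -21.360000, g(9.8) = 41.040000
r2 = 9.800000 − 41.040000·(9.800000 − 5.800000) / (41.040000 − (-21.360000)) = 9.800000 − (164.160000)/(62.400000) = 7.169231
g(7.169231) = -3.602130
r3 = 7.169231 − (-3.602130)·(7.169231 − 9.800000) / (-3.602130 − 41.040000) = 7.169231 − (9.476373)/(-44.642130) = 7.381505
g(7.381505) = -0.513384
r4 = 7.381505 − (-0.513384)·(7.381505 − 7.169231) / (-0.513384 − (-3.602130)) = 7.381505 − (-0.108978)/(3.088746) = 7.416787

7.4168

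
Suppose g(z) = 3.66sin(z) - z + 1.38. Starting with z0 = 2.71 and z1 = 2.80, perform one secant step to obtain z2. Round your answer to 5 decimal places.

2.75581

g(2.71) = 0.2010437, g(2.80) = -0.1939434
z2 = 2.8000000 − (-0.1939434)·(2.8000000 − 2.7100000) / (-0.1939434 − 0.2010437) = 2.8000000 − (-0.0174549)/(-0.3949870) = 2.7558089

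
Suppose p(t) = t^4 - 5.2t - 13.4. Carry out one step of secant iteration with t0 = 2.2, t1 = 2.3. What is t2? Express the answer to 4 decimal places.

2.2350

p(2.2) = -1.414400, p(2.3) = 2.624100
t2 = 2.300000 − 2.624100·(2.300000 − 2.200000) / (2.624100 − (-1.414400)) = 2.300000 − (0.262410)/(4.038500) = 2.235023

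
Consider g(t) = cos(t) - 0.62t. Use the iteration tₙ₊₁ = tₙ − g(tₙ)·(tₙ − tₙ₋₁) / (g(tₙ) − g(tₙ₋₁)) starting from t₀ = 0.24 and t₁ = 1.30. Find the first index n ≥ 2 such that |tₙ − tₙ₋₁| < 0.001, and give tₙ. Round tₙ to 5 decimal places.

g(0.24) = 0.8225380, g(1.30) = -0.5385012
t₂ = 1.3000000 − (-0.5385012)·(1.0600000)/(-1.3610391) = 0.8806063;  |Δ| = 0.4193937
g(0.8806063) = 0.0907078
t₃ = 0.8806063 − 0.0907078·(-0.4193937)/(0.6292090) = 0.9410668;  |Δ| = 0.0604605
g(0.9410668) = 0.0054648
t₄ = 0.9410668 − 0.0054648·(0.0604605)/(-0.0852430) = 0.9449428;  |Δ| = 0.0038760
g(0.9449428) = -0.0000753
t₅ = 0.9449428 − (-0.0000753)·(0.0038760)/(-0.0055401) = 0.9448901;  |Δ| = 0.0000527
|t₅ − t₄| = 0.0000527 < 0.001

n = 5, tₙ = 0.94489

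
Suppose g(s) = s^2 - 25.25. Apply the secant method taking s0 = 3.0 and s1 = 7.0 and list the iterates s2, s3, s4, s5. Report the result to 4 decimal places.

g(3.0) = -16.250000, g(7.0) = 23.750000
s2 = 7.000000 − 23.750000·(7.000000 − 3.000000) / (23.750000 − (-16.250000)) = 7.000000 − (95.000000)/(40.000000) = 4.625000
g(4.625000) = -3.859375
s3 = 4.625000 − (-3.859375)·(4.625000 − 7.000000) / (-3.859375 − 23.750000) = 4.625000 − (9.166016)/(-27.609375) = 4.956989
g(4.956989) = -0.678258
s4 = 4.956989 − (-0.678258)·(4.956989 − 4.625000) / (-0.678258 − (-3.859375)) = 4.956989 − (-0.225174)/(3.181117) = 5.027774
g(5.027774) = 0.028510
s5 = 5.027774 − 0.028510·(5.027774 − 4.956989) / (0.028510 − (-0.678258)) = 5.027774 − (0.002018)/(0.706768) = 5.024919

4.6250, 4.9570, 5.0278, 5.0249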